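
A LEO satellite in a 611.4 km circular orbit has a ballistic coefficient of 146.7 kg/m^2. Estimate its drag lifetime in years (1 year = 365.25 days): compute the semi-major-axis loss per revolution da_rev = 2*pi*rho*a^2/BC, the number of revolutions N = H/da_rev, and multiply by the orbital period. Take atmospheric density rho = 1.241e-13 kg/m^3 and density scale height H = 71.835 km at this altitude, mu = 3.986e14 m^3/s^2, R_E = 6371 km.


a = R_E + alt = 6982.4000 km = 6.9824e+06 m
da_rev = 2*pi*rho*a^2/BC = 2*pi*1.241e-13*(6.9824e+06)^2/146.7 = 0.25913793 m per revolution
N = H/da_rev = 71835.0000 m / 0.25913793 m = 277207.5860 revolutions
P = 2*pi*sqrt(a^3/mu) = 5806.5518 s
lifetime = N*P = 277207.5860 * 5806.5518 = 1.6096202e+09 s = 18629.8637 days
years = 18629.8637 / 365.25 = 51.0058 years

51.0058 years


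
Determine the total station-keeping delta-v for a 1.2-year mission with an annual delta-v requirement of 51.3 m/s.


dV = rate * years = 51.3 * 1.2
dV = 61.5600 m/s

61.5600 m/s


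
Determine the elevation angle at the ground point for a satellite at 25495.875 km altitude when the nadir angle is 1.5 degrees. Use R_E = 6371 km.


r = R_E + alt = 31866.8750 km
Law of sines in the satellite / Earth-center / ground-point triangle:
  sin(nadir)/R_E = sin(90 + el)/r  =>  cos(el) = (r/R_E)*sin(nadir)
cos(el) = (31866.8750 / 6371.0000) * sin(1.5 deg) = 0.1309335
el = arccos(0.1309335) = 82.4765 deg
(Earth-central angle = 90 - nadir - el = 6.0235 deg)

82.4765 degrees


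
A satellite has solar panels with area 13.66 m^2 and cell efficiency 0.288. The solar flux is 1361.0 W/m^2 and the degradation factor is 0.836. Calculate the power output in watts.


P = area * eta * S * degradation
P = 13.66 * 0.288 * 1361.0 * 0.836
P = 4476.1805 W

4476.1805 W


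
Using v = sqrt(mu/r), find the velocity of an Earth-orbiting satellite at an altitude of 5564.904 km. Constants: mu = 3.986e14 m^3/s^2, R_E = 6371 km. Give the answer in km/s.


r = R_E + alt = 6371.0 + 5564.904 = 11935.9040 km = 1.1935904e+07 m
v = sqrt(mu/r) = sqrt(3.986e14 / 1.1935904e+07) = 5778.8442 m/s = 5.7788 km/s

5.7788 km/s


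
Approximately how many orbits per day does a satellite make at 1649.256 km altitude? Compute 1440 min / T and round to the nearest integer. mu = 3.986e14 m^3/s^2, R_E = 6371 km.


r = 8.020256e+06 m
T = 2*pi*sqrt(r^3/mu) = 7148.1485 s = 119.1358 min
revs/day = 1440 / 119.1358 = 12.0870
Rounded: 12 revolutions per day

12 revolutions per day


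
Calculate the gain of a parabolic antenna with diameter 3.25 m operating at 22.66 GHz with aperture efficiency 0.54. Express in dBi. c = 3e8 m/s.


lambda = c/f = 3e8 / 2.266e+10 = 0.01323919 m
G = eta*(pi*D/lambda)^2 = 0.54*(pi*3.25/0.01323919)^2
G = 321171.8910 (linear)
G = 10*log10(321171.8910) = 55.0674 dBi

55.0674 dBi


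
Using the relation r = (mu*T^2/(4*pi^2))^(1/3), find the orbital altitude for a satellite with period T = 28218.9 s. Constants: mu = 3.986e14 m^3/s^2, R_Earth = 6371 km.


T = 28218.9 s
r = (mu*T^2/(4*pi^2))^(1/3) = (3.986e14 * 28218.9^2 / (4*pi^2))^(1/3)
r = 2.0033304e+07 m = 20033.3036 km
alt = r - R_E = 20033.3036 - 6371 = 13662.3036 km

13662.3036 km


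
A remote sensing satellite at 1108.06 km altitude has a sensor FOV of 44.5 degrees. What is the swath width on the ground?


FOV = 44.5 deg = 0.7766715 rad
swath = 2 * alt * tan(FOV/2) = 2 * 1108.06 * tan(0.3883358)
swath = 2 * 1108.06 * 0.4091108
swath = 906.6386 km

906.6386 km


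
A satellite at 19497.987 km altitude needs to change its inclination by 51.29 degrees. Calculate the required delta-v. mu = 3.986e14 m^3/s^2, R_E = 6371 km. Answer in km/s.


r = 25868.9870 km = 2.5868987e+07 m
V = sqrt(mu/r) = 3925.3550 m/s
di = 51.29 deg = 0.8951794 rad
dV = 2*V*sin(di/2) = 2*3925.3550*sin(0.4475897)
dV = 3397.7395 m/s = 3.3977 km/s

3.3977 km/s


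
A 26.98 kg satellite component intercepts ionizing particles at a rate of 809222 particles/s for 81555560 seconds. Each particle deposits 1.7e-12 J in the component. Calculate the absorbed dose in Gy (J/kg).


Total energy deposited = rate * time * E_per
  = 809222 * 81555560 * 1.7e-12 = 112.1941 J
Dose = E_total / mass = 112.1941 / 26.98
Dose = 4.1584 Gy

4.1584 Gy


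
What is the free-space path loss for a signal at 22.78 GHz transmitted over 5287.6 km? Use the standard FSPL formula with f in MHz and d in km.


f = 22.78 GHz = 22780.0000 MHz
d = 5287.6 km
FSPL = 32.44 + 20*log10(22780.0000) + 20*log10(5287.6)
FSPL = 32.44 + 87.1511 + 74.4652
FSPL = 194.0562 dB

194.0562 dB


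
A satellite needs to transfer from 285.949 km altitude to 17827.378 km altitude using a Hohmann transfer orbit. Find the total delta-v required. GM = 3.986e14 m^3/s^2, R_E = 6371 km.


r1 = 6656.9490 km = 6.656949e+06 m
r2 = 24198.3780 km = 2.4198378e+07 m
dv1 = sqrt(mu/r1)*(sqrt(2*r2/(r1+r2)) - 1) = 1953.0814 m/s
dv2 = sqrt(mu/r2)*(1 - sqrt(2*r1/(r1+r2))) = 1392.5753 m/s
total dv = |dv1| + |dv2| = 1953.0814 + 1392.5753 = 3345.6567 m/s = 3.3457 km/s

3.3457 km/s


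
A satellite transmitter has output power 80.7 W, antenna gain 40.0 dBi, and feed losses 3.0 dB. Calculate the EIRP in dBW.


Pt = 80.7 W = 19.0687 dBW
EIRP = Pt_dBW + Gt - losses = 19.0687 + 40.0 - 3.0 = 56.0687 dBW

56.0687 dBW


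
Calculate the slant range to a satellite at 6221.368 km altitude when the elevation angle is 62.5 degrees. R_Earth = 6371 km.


h = 6221.368 km, el = 62.5 deg
d = -R_E*sin(el) + sqrt((R_E*sin(el))^2 + 2*R_E*h + h^2)
d = -6371.0000*sin(1.0908) + sqrt((6371.0000*0.8870108)^2 + 2*6371.0000*6221.368 + 6221.368^2)
d = 6592.7726 km

6592.7726 km


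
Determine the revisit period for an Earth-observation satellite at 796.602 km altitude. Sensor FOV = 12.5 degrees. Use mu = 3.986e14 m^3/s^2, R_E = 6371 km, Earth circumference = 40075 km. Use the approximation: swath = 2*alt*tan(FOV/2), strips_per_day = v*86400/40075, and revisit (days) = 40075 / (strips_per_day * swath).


swath = 2*796.602*tan(0.1090831) = 174.4842 km
v = sqrt(mu/r) = 7457.3016 m/s = 7.4573 km/s
strips/day = v*86400/40075 = 7.4573*86400/40075 = 16.0776
coverage/day = strips * swath = 16.0776 * 174.4842 = 2805.2919 km
revisit = 40075 / 2805.2919 = 14.2855 days

14.2855 days


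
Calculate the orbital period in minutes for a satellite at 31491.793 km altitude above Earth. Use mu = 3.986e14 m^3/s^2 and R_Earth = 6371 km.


r = 37862.7930 km = 3.7862793e+07 m
T = 2*pi*sqrt(r^3/mu) = 2*pi*sqrt(5.4279763e+22 / 3.986e14)
T = 73321.3060 s = 1222.0218 min

1222.0218 minutes


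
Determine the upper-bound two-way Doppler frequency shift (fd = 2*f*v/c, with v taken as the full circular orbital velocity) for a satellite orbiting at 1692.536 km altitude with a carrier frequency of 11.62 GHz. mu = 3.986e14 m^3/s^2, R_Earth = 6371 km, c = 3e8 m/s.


r = 8.063536e+06 m
v = sqrt(mu/r) = 7030.8184 m/s (worst-case radial velocity)
f = 11.62 GHz = 1.162e+10 Hz
fd = 2*f*v/c = 2*1.162e+10*7030.8184/3.0e+08
fd = 544654.0678 Hz

544654.0678 Hz


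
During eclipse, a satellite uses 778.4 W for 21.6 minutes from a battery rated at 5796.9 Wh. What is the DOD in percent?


E_used = P * t / 60 = 778.4 * 21.6 / 60 = 280.2240 Wh
DOD = E_used / E_total * 100 = 280.2240 / 5796.9 * 100
DOD = 4.8340 %

4.8340 %


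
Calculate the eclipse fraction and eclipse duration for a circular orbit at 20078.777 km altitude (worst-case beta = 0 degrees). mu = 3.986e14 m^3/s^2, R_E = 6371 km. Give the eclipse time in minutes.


r = 26449.7770 km
T = 713.4984 min
Eclipse fraction = arcsin(R_E/r)/pi = arcsin(6371.0000/26449.7770)/pi
= arcsin(0.2408716)/pi = 0.07743327
Eclipse duration = 0.07743327 * 713.4984 = 55.2485 min

55.2485 minutes


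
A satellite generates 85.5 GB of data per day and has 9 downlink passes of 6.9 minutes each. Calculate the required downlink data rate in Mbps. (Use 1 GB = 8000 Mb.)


total contact time = 9 * 6.9 * 60 = 3726.0000 s
data = 85.5 GB = 684000.0000 Mb
rate = 684000.0000 / 3726.0000 = 183.5749 Mbps

183.5749 Mbps


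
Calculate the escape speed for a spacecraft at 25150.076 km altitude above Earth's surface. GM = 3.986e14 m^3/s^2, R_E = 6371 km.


r = 6371.0 + 25150.076 = 31521.0760 km = 3.1521076e+07 m
v_esc = sqrt(2*mu/r) = sqrt(2*3.986e14 / 3.1521076e+07)
v_esc = 5029.0173 m/s = 5.0290 km/s

5.0290 km/s


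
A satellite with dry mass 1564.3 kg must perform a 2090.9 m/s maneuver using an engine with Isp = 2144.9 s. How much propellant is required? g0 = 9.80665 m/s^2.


ve = Isp * g0 = 2144.9 * 9.80665 = 21034.283585 m/s
mass ratio = exp(dv/ve) = exp(2090.9/21034.283585) = 1.10451286
m_prop = m_dry * (mr - 1) = 1564.3 * (1.10451286 - 1)
m_prop = 163.4895 kg

163.4895 kg


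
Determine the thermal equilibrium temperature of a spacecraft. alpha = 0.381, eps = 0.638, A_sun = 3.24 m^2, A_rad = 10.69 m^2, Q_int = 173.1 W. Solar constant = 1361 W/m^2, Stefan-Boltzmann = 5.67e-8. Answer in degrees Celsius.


Numerator = alpha*S*A_sun + Q_int = 0.381*1361*3.24 + 173.1 = 1853.1728 W
Denominator = eps*sigma*A_rad = 0.638*5.67e-8*10.69 = 3.8670647e-07 W/K^4
T^4 = 4.792195e+09 K^4
T = 263.1077 K = -10.0423 C

-10.0423 degrees Celsius


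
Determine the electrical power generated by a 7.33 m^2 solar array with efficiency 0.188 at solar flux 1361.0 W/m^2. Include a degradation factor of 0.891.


P = area * eta * S * degradation
P = 7.33 * 0.188 * 1361.0 * 0.891
P = 1671.0816 W

1671.0816 W


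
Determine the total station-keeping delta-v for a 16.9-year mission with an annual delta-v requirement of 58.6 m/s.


dV = rate * years = 58.6 * 16.9
dV = 990.3400 m/s

990.3400 m/s


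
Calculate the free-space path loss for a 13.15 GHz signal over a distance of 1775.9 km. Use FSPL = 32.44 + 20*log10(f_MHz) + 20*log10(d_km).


f = 13.15 GHz = 13150.0000 MHz
d = 1775.9 km
FSPL = 32.44 + 20*log10(13150.0000) + 20*log10(1775.9)
FSPL = 32.44 + 82.3785 + 64.9884
FSPL = 179.8069 dB

179.8069 dB


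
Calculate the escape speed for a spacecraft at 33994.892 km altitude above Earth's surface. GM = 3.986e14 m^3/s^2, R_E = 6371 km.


r = 6371.0 + 33994.892 = 40365.8920 km = 4.0365892e+07 m
v_esc = sqrt(2*mu/r) = sqrt(2*3.986e14 / 4.0365892e+07)
v_esc = 4444.0237 m/s = 4.4440 km/s

4.4440 km/s


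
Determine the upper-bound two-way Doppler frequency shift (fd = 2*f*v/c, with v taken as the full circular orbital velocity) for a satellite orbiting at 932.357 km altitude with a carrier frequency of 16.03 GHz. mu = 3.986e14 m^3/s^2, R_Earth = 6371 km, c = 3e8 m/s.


r = 7.303357e+06 m
v = sqrt(mu/r) = 7387.6682 m/s (worst-case radial velocity)
f = 16.03 GHz = 1.603e+10 Hz
fd = 2*f*v/c = 2*1.603e+10*7387.6682/3.0e+08
fd = 789495.4754 Hz

789495.4754 Hz


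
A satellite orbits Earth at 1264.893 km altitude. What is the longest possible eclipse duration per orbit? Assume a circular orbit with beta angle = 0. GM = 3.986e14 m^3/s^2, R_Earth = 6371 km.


r = 7635.8930 km
T = 110.6750 min
Eclipse fraction = arcsin(R_E/r)/pi = arcsin(6371.0000/7635.8930)/pi
= arcsin(0.834349)/pi = 0.3141562
Eclipse duration = 0.3141562 * 110.6750 = 34.7693 min

34.7693 minutes


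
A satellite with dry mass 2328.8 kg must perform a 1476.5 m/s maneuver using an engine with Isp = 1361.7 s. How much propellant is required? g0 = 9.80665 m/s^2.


ve = Isp * g0 = 1361.7 * 9.80665 = 13353.715305 m/s
mass ratio = exp(dv/ve) = exp(1476.5/13353.715305) = 1.11691283
m_prop = m_dry * (mr - 1) = 2328.8 * (1.11691283 - 1)
m_prop = 272.2666 kg

272.2666 kg


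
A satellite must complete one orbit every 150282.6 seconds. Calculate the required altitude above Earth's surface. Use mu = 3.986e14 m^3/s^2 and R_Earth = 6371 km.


T = 150282.6 s
r = (mu*T^2/(4*pi^2))^(1/3) = (3.986e14 * 150282.6^2 / (4*pi^2))^(1/3)
r = 6.1093966e+07 m = 61093.9661 km
alt = r - R_E = 61093.9661 - 6371 = 54722.9661 km

54722.9661 km


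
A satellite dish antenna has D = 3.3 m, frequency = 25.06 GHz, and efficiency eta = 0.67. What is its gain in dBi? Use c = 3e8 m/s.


lambda = c/f = 3e8 / 2.506e+10 = 0.01197127 m
G = eta*(pi*D/lambda)^2 = 0.67*(pi*3.3/0.01197127)^2
G = 502483.7849 (linear)
G = 10*log10(502483.7849) = 57.0112 dBi

57.0112 dBi


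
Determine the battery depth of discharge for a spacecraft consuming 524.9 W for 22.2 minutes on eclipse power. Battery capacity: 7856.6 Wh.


E_used = P * t / 60 = 524.9 * 22.2 / 60 = 194.2130 Wh
DOD = E_used / E_total * 100 = 194.2130 / 7856.6 * 100
DOD = 2.4720 %

2.4720 %


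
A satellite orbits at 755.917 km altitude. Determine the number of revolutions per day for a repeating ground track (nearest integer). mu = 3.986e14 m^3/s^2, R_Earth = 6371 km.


r = 7.126917e+06 m
T = 2*pi*sqrt(r^3/mu) = 5987.7516 s = 99.7959 min
revs/day = 1440 / 99.7959 = 14.4295
Rounded: 14 revolutions per day

14 revolutions per day


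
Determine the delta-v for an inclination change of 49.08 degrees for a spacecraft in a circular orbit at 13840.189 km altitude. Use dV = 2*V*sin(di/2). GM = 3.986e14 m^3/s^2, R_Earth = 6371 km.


r = 20211.1890 km = 2.0211189e+07 m
V = sqrt(mu/r) = 4440.9176 m/s
di = 49.08 deg = 0.8566076 rad
dV = 2*V*sin(di/2) = 2*4440.9176*sin(0.4283038)
dV = 3688.8785 m/s = 3.6889 km/s

3.6889 km/s


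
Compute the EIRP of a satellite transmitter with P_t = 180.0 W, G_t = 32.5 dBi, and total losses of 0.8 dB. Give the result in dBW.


Pt = 180.0 W = 22.5527 dBW
EIRP = Pt_dBW + Gt - losses = 22.5527 + 32.5 - 0.8 = 54.2527 dBW

54.2527 dBW


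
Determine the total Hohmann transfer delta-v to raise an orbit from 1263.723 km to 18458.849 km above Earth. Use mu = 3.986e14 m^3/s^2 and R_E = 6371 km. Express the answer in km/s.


r1 = 7634.7230 km = 7.634723e+06 m
r2 = 24829.8490 km = 2.4829849e+07 m
dv1 = sqrt(mu/r1)*(sqrt(2*r2/(r1+r2)) - 1) = 1710.9676 m/s
dv2 = sqrt(mu/r2)*(1 - sqrt(2*r1/(r1+r2))) = 1258.8311 m/s
total dv = |dv1| + |dv2| = 1710.9676 + 1258.8311 = 2969.7987 m/s = 2.9698 km/s

2.9698 km/s


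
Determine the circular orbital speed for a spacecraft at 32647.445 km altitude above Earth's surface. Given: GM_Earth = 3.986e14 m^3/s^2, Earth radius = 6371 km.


r = R_E + alt = 6371.0 + 32647.445 = 39018.4450 km = 3.9018445e+07 m
v = sqrt(mu/r) = sqrt(3.986e14 / 3.9018445e+07) = 3196.1979 m/s = 3.1962 km/s

3.1962 km/s


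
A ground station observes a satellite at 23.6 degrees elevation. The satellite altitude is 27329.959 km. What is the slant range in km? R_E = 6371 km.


h = 27329.959 km, el = 23.6 deg
d = -R_E*sin(el) + sqrt((R_E*sin(el))^2 + 2*R_E*h + h^2)
d = -6371.0000*sin(0.4118977) + sqrt((6371.0000*0.400349)^2 + 2*6371.0000*27329.959 + 27329.959^2)
d = 30640.8011 km

30640.8011 km


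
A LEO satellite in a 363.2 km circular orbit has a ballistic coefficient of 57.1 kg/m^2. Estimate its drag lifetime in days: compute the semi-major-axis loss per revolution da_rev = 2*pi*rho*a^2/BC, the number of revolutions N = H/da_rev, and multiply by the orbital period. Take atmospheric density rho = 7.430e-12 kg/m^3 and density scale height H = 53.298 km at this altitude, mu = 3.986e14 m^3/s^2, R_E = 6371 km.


a = R_E + alt = 6734.2000 km = 6.7342e+06 m
da_rev = 2*pi*rho*a^2/BC = 2*pi*7.430e-12*(6.7342e+06)^2/57.1 = 37.077001 m per revolution
N = H/da_rev = 53298.0000 m / 37.077001 m = 1437.4949 revolutions
P = 2*pi*sqrt(a^3/mu) = 5499.7157 s
lifetime = N*P = 1437.4949 * 5499.7157 = 7.9058133e+06 s = 91.5025 days

91.5025 days


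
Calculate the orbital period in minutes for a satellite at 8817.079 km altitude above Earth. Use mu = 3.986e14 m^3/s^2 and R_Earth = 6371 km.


r = 15188.0790 km = 1.5188079e+07 m
T = 2*pi*sqrt(r^3/mu) = 2*pi*sqrt(3.5035518e+21 / 3.986e14)
T = 18627.9684 s = 310.4661 min

310.4661 minutes


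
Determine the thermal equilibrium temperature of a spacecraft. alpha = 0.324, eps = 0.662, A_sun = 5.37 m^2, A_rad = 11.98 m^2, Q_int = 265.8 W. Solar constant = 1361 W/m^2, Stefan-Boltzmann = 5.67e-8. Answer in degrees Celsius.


Numerator = alpha*S*A_sun + Q_int = 0.324*1361*5.37 + 265.8 = 2633.7767 W
Denominator = eps*sigma*A_rad = 0.662*5.67e-8*11.98 = 4.4967409e-07 W/K^4
T^4 = 5.857079e+09 K^4
T = 276.6434 K = 3.4934 C

3.4934 degrees Celsius


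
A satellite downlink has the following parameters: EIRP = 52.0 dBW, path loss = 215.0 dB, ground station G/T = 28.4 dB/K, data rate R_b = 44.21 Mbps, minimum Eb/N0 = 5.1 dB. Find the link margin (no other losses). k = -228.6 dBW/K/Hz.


C/N0 = EIRP - FSPL + G/T - k = 52.0 - 215.0 + 28.4 - (-228.6)
C/N0 = 94.0000 dB-Hz
R_b = 44.21 Mbps = 4.421e+07 bps -> 10*log10(R_b) = 76.4552 dB-Hz
Eb/N0 = C/N0 - 10*log10(R_b) = 94.0000 - 76.4552 = 17.5448 dB
Margin = Eb/N0 - Eb/N0_req = 17.5448 - 5.1 = 12.4448 dB (link closes)

12.4448 dB


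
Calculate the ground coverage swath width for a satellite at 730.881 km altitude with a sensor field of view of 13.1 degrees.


FOV = 13.1 deg = 0.2286381 rad
swath = 2 * alt * tan(FOV/2) = 2 * 730.881 * tan(0.1143191)
swath = 2 * 730.881 * 0.1148197
swath = 167.8391 km

167.8391 km


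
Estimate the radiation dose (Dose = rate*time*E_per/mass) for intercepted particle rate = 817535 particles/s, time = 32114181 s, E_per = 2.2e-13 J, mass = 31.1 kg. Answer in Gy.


Total energy deposited = rate * time * E_per
  = 817535 * 32114181 * 2.2e-13 = 5.7760 J
Dose = E_total / mass = 5.7760 / 31.1
Dose = 0.1857229 Gy

0.1857 Gy


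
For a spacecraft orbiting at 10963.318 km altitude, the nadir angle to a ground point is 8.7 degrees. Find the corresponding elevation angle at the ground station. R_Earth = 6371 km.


r = R_E + alt = 17334.3180 km
Law of sines in the satellite / Earth-center / ground-point triangle:
  sin(nadir)/R_E = sin(90 + el)/r  =>  cos(el) = (r/R_E)*sin(nadir)
cos(el) = (17334.3180 / 6371.0000) * sin(8.7 deg) = 0.4115528
el = arccos(0.4115528) = 65.6976 deg
(Earth-central angle = 90 - nadir - el = 15.6024 deg)

65.6976 degrees


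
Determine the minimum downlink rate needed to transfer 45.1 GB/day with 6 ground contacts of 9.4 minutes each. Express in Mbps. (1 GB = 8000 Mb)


total contact time = 6 * 9.4 * 60 = 3384.0000 s
data = 45.1 GB = 360800.0000 Mb
rate = 360800.0000 / 3384.0000 = 106.6194 Mbps

106.6194 Mbps


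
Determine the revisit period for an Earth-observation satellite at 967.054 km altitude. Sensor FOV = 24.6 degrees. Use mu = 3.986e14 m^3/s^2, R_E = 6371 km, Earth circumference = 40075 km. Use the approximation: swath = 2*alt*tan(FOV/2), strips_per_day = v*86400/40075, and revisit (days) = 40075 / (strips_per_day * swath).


swath = 2*967.054*tan(0.2146755) = 421.7037 km
v = sqrt(mu/r) = 7370.1817 m/s = 7.3702 km/s
strips/day = v*86400/40075 = 7.3702*86400/40075 = 15.8898
coverage/day = strips * swath = 15.8898 * 421.7037 = 6700.7877 km
revisit = 40075 / 6700.7877 = 5.9806 days

5.9806 days


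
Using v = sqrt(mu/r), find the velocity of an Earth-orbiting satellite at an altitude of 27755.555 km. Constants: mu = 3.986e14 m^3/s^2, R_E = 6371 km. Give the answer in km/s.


r = R_E + alt = 6371.0 + 27755.555 = 34126.5550 km = 3.4126555e+07 m
v = sqrt(mu/r) = sqrt(3.986e14 / 3.4126555e+07) = 3417.6094 m/s = 3.4176 km/s

3.4176 km/s


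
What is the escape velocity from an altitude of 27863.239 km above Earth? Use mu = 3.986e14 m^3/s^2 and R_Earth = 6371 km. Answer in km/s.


r = 6371.0 + 27863.239 = 34234.2390 km = 3.4234239e+07 m
v_esc = sqrt(2*mu/r) = sqrt(2*3.986e14 / 3.4234239e+07)
v_esc = 4825.6221 m/s = 4.8256 km/s

4.8256 km/s


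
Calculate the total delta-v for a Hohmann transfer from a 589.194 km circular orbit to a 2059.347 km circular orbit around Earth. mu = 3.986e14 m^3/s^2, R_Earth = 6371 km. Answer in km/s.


r1 = 6960.1940 km = 6.960194e+06 m
r2 = 8430.3470 km = 8.430347e+06 m
dv1 = sqrt(mu/r1)*(sqrt(2*r2/(r1+r2)) - 1) = 353.1980 m/s
dv2 = sqrt(mu/r2)*(1 - sqrt(2*r1/(r1+r2))) = 336.6576 m/s
total dv = |dv1| + |dv2| = 353.1980 + 336.6576 = 689.8556 m/s = 0.6898556 km/s

0.6899 km/s


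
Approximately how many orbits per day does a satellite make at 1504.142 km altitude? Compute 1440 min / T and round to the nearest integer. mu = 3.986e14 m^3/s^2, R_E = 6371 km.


r = 7.875142e+06 m
T = 2*pi*sqrt(r^3/mu) = 6955.0269 s = 115.9171 min
revs/day = 1440 / 115.9171 = 12.4227
Rounded: 12 revolutions per day

12 revolutions per day


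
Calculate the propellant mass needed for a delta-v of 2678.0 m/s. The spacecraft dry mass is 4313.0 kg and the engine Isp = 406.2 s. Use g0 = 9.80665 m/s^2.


ve = Isp * g0 = 406.2 * 9.80665 = 3983.461230 m/s
mass ratio = exp(dv/ve) = exp(2678.0/3983.461230) = 1.95869742
m_prop = m_dry * (mr - 1) = 4313.0 * (1.95869742 - 1)
m_prop = 4134.8620 kg

4134.8620 kg


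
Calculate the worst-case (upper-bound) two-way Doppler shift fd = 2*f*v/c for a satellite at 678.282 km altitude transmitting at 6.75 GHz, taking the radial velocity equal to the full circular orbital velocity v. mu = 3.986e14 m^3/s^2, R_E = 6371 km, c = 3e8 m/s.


r = 7.049282e+06 m
v = sqrt(mu/r) = 7519.6254 m/s (worst-case radial velocity)
f = 6.75 GHz = 6.75e+09 Hz
fd = 2*f*v/c = 2*6.75e+09*7519.6254/3.0e+08
fd = 338383.1420 Hz

338383.1420 Hz


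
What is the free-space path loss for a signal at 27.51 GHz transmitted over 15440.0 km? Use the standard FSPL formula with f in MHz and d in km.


f = 27.51 GHz = 27510.0000 MHz
d = 15440.0 km
FSPL = 32.44 + 20*log10(27510.0000) + 20*log10(15440.0)
FSPL = 32.44 + 88.7898 + 83.7729
FSPL = 205.0028 dB

205.0028 dB


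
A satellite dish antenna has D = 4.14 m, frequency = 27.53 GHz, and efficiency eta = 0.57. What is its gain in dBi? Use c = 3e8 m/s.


lambda = c/f = 3e8 / 2.753e+10 = 0.0108972 m
G = eta*(pi*D/lambda)^2 = 0.57*(pi*4.14/0.0108972)^2
G = 811979.7466 (linear)
G = 10*log10(811979.7466) = 59.0955 dBi

59.0955 dBi


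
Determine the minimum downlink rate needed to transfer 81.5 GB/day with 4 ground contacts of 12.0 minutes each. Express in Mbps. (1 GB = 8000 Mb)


total contact time = 4 * 12.0 * 60 = 2880.0000 s
data = 81.5 GB = 652000.0000 Mb
rate = 652000.0000 / 2880.0000 = 226.3889 Mbps

226.3889 Mbps


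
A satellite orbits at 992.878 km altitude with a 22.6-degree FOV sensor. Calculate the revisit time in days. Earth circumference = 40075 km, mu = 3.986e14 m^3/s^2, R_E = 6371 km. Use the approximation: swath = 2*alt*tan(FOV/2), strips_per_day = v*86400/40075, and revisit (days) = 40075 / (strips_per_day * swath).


swath = 2*992.878*tan(0.1972222) = 396.7932 km
v = sqrt(mu/r) = 7357.2473 m/s = 7.3572 km/s
strips/day = v*86400/40075 = 7.3572*86400/40075 = 15.8619
coverage/day = strips * swath = 15.8619 * 396.7932 = 6293.8993 km
revisit = 40075 / 6293.8993 = 6.3673 days

6.3673 days


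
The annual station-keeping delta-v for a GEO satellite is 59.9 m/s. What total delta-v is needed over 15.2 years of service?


dV = rate * years = 59.9 * 15.2
dV = 910.4800 m/s

910.4800 m/s


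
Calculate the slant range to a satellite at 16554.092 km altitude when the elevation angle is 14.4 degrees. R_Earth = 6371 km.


h = 16554.092 km, el = 14.4 deg
d = -R_E*sin(el) + sqrt((R_E*sin(el))^2 + 2*R_E*h + h^2)
d = -6371.0000*sin(0.2513274) + sqrt((6371.0000*0.2486899)^2 + 2*6371.0000*16554.092 + 16554.092^2)
d = 20494.5581 km

20494.5581 km


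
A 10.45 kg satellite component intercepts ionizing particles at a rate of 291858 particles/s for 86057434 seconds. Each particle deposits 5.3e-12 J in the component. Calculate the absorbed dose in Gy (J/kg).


Total energy deposited = rate * time * E_per
  = 291858 * 86057434 * 5.3e-12 = 133.1177 J
Dose = E_total / mass = 133.1177 / 10.45
Dose = 12.7385 Gy

12.7385 Gy


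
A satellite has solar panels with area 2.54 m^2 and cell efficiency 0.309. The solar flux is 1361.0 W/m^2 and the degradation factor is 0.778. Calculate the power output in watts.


P = area * eta * S * degradation
P = 2.54 * 0.309 * 1361.0 * 0.778
P = 831.0553 W

831.0553 W


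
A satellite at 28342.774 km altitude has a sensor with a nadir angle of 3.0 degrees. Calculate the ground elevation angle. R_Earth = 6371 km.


r = R_E + alt = 34713.7740 km
Law of sines in the satellite / Earth-center / ground-point triangle:
  sin(nadir)/R_E = sin(90 + el)/r  =>  cos(el) = (r/R_E)*sin(nadir)
cos(el) = (34713.7740 / 6371.0000) * sin(3.0 deg) = 0.2851638
el = arccos(0.2851638) = 73.4314 deg
(Earth-central angle = 90 - nadir - el = 13.5686 deg)

73.4314 degrees


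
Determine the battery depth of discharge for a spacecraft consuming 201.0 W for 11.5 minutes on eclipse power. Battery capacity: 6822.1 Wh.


E_used = P * t / 60 = 201.0 * 11.5 / 60 = 38.5250 Wh
DOD = E_used / E_total * 100 = 38.5250 / 6822.1 * 100
DOD = 0.5647088 %

0.5647 %


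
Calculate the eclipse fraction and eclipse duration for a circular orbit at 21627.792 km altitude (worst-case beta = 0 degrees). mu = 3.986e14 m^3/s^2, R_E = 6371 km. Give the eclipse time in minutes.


r = 27998.7920 km
T = 777.0857 min
Eclipse fraction = arcsin(R_E/r)/pi = arcsin(6371.0000/27998.7920)/pi
= arcsin(0.2275455)/pi = 0.07307005
Eclipse duration = 0.07307005 * 777.0857 = 56.7817 min

56.7817 minutes


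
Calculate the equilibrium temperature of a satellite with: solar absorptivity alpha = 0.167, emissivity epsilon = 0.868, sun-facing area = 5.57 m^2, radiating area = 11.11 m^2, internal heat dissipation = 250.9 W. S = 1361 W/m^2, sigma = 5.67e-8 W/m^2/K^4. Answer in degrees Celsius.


Numerator = alpha*S*A_sun + Q_int = 0.167*1361*5.57 + 250.9 = 1516.8886 W
Denominator = eps*sigma*A_rad = 0.868*5.67e-8*11.11 = 5.4678532e-07 W/K^4
T^4 = 2.7741941e+09 K^4
T = 229.5008 K = -43.6492 C

-43.6492 degrees Celsius


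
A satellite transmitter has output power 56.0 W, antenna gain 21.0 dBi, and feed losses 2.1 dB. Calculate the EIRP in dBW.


Pt = 56.0 W = 17.4819 dBW
EIRP = Pt_dBW + Gt - losses = 17.4819 + 21.0 - 2.1 = 36.3819 dBW

36.3819 dBW


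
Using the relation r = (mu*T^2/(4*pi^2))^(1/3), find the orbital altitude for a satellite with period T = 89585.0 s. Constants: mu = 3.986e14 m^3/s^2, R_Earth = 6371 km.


T = 89585.0 s
r = (mu*T^2/(4*pi^2))^(1/3) = (3.986e14 * 89585.0^2 / (4*pi^2))^(1/3)
r = 4.3272905e+07 m = 43272.9050 km
alt = r - R_E = 43272.9050 - 6371 = 36901.9050 km

36901.9050 km


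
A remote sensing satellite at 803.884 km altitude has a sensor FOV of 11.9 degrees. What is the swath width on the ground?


FOV = 11.9 deg = 0.2076942 rad
swath = 2 * alt * tan(FOV/2) = 2 * 803.884 * tan(0.1038471)
swath = 2 * 803.884 * 0.104222
swath = 167.5648 km

167.5648 km


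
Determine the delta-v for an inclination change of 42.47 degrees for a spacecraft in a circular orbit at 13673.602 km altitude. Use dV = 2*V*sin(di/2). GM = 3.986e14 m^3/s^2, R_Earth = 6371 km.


r = 20044.6020 km = 2.0044602e+07 m
V = sqrt(mu/r) = 4459.3332 m/s
di = 42.47 deg = 0.7412413 rad
dV = 2*V*sin(di/2) = 2*4459.3332*sin(0.3706207)
dV = 3230.2877 m/s = 3.2303 km/s

3.2303 km/s


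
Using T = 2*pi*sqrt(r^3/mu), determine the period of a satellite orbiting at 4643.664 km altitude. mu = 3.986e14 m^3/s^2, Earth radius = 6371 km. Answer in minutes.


r = 11014.6640 km = 1.1014664e+07 m
T = 2*pi*sqrt(r^3/mu) = 2*pi*sqrt(1.3363301e+21 / 3.986e14)
T = 11504.5094 s = 191.7418 min

191.7418 minutes


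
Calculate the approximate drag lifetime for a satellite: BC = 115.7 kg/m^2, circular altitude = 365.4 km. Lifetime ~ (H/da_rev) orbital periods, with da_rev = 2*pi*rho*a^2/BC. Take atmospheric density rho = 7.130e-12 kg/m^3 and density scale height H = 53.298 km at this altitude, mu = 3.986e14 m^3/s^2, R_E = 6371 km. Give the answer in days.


a = R_E + alt = 6736.4000 km = 6.7364e+06 m
da_rev = 2*pi*rho*a^2/BC = 2*pi*7.130e-12*(6.7364e+06)^2/115.7 = 17.570810 m per revolution
N = H/da_rev = 53298.0000 m / 17.570810 m = 3033.3264 revolutions
P = 2*pi*sqrt(a^3/mu) = 5502.4109 s
lifetime = N*P = 3033.3264 * 5502.4109 = 1.6690608e+07 s = 193.1783 days

193.1783 days


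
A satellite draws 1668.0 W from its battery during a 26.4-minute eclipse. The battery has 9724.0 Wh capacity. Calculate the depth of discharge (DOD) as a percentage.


E_used = P * t / 60 = 1668.0 * 26.4 / 60 = 733.9200 Wh
DOD = E_used / E_total * 100 = 733.9200 / 9724.0 * 100
DOD = 7.5475 %

7.5475 %


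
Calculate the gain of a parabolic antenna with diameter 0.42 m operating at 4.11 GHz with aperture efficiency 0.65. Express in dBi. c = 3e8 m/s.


lambda = c/f = 3e8 / 4.11e+09 = 0.0729927 m
G = eta*(pi*D/lambda)^2 = 0.65*(pi*0.42/0.0729927)^2
G = 212.3992 (linear)
G = 10*log10(212.3992) = 23.2715 dBi

23.2715 dBi


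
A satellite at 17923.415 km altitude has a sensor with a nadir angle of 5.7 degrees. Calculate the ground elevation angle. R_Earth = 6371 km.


r = R_E + alt = 24294.4150 km
Law of sines in the satellite / Earth-center / ground-point triangle:
  sin(nadir)/R_E = sin(90 + el)/r  =>  cos(el) = (r/R_E)*sin(nadir)
cos(el) = (24294.4150 / 6371.0000) * sin(5.7 deg) = 0.3787341
el = arccos(0.3787341) = 67.7447 deg
(Earth-central angle = 90 - nadir - el = 16.5553 deg)

67.7447 degrees


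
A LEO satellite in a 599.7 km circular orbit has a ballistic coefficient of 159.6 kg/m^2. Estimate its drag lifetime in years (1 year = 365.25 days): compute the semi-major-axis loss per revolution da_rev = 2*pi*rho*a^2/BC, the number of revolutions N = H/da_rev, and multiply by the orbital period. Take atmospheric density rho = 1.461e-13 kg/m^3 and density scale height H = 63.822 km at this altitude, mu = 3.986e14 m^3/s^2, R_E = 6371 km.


a = R_E + alt = 6970.7000 km = 6.9707e+06 m
da_rev = 2*pi*rho*a^2/BC = 2*pi*1.461e-13*(6.9707e+06)^2/159.6 = 0.279479516 m per revolution
N = H/da_rev = 63822.0000 m / 0.279479516 m = 228360.2069 revolutions
P = 2*pi*sqrt(a^3/mu) = 5791.9634 s
lifetime = N*P = 228360.2069 * 5791.9634 = 1.322654e+09 s = 15308.4949 days
years = 15308.4949 / 365.25 = 41.9124 years

41.9124 years


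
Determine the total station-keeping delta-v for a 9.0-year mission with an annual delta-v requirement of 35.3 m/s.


dV = rate * years = 35.3 * 9.0
dV = 317.7000 m/s

317.7000 m/s


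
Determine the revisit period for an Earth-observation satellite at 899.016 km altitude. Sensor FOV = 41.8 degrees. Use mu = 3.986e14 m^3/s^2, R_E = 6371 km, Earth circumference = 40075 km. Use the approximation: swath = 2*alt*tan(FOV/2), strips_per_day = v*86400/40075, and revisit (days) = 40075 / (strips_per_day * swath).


swath = 2*899.016*tan(0.3647738) = 686.6017 km
v = sqrt(mu/r) = 7404.5891 m/s = 7.4046 km/s
strips/day = v*86400/40075 = 7.4046*86400/40075 = 15.9640
coverage/day = strips * swath = 15.9640 * 686.6017 = 10960.8951 km
revisit = 40075 / 10960.8951 = 3.6562 days

3.6562 days


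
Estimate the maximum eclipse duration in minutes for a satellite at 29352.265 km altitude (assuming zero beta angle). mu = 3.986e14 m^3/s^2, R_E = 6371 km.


r = 35723.2650 km
T = 1119.9192 min
Eclipse fraction = arcsin(R_E/r)/pi = arcsin(6371.0000/35723.2650)/pi
= arcsin(0.1783432)/pi = 0.05707371
Eclipse duration = 0.05707371 * 1119.9192 = 63.9179 min

63.9179 minutes


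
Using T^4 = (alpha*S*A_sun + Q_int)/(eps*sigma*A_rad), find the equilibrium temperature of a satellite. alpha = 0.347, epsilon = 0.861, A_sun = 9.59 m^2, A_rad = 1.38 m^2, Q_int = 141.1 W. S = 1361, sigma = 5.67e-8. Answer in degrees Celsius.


Numerator = alpha*S*A_sun + Q_int = 0.347*1361*9.59 + 141.1 = 4670.1405 W
Denominator = eps*sigma*A_rad = 0.861*5.67e-8*1.38 = 6.7369806e-08 W/K^4
T^4 = 6.9320973e+10 K^4
T = 513.1167 K = 239.9667 C

239.9667 degrees Celsius


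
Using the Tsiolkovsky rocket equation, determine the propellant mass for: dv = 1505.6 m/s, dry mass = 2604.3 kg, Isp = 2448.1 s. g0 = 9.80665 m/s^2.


ve = Isp * g0 = 2448.1 * 9.80665 = 24007.659865 m/s
mass ratio = exp(dv/ve) = exp(1505.6/24007.659865) = 1.06472156
m_prop = m_dry * (mr - 1) = 2604.3 * (1.06472156 - 1)
m_prop = 168.5544 kg

168.5544 kg


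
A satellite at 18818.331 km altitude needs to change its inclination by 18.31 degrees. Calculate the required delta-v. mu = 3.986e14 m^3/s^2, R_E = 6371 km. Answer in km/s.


r = 25189.3310 km = 2.5189331e+07 m
V = sqrt(mu/r) = 3977.9593 m/s
di = 18.31 deg = 0.3195698 rad
dV = 2*V*sin(di/2) = 2*3977.9593*sin(0.1597849)
dV = 1265.8331 m/s = 1.2658 km/s

1.2658 km/s


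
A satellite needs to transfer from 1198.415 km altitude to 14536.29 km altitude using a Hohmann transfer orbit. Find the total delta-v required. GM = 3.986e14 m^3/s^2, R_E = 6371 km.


r1 = 7569.4150 km = 7.569415e+06 m
r2 = 20907.2900 km = 2.090729e+07 m
dv1 = sqrt(mu/r1)*(sqrt(2*r2/(r1+r2)) - 1) = 1536.7212 m/s
dv2 = sqrt(mu/r2)*(1 - sqrt(2*r1/(r1+r2))) = 1182.7435 m/s
total dv = |dv1| + |dv2| = 1536.7212 + 1182.7435 = 2719.4648 m/s = 2.7195 km/s

2.7195 km/s


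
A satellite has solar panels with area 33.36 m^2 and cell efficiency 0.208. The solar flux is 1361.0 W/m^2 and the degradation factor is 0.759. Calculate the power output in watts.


P = area * eta * S * degradation
P = 33.36 * 0.208 * 1361.0 * 0.759
P = 7167.8561 W

7167.8561 W


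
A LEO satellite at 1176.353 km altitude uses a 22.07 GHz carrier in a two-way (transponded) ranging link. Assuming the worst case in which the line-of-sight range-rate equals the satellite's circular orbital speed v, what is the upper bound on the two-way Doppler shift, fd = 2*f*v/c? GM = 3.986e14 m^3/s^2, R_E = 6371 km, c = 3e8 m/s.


r = 7.547353e+06 m
v = sqrt(mu/r) = 7267.2703 m/s (worst-case radial velocity)
f = 22.07 GHz = 2.207e+10 Hz
fd = 2*f*v/c = 2*2.207e+10*7267.2703/3.0e+08
fd = 1.0692577e+06 Hz

1.0693e+06 Hz


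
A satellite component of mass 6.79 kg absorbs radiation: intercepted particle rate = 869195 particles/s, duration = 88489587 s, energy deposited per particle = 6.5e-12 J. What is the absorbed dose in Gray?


Total energy deposited = rate * time * E_per
  = 869195 * 88489587 * 6.5e-12 = 499.9456 J
Dose = E_total / mass = 499.9456 / 6.79
Dose = 73.6297 Gy

73.6297 Gy


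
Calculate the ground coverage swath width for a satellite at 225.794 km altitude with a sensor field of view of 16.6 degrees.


FOV = 16.6 deg = 0.2897247 rad
swath = 2 * alt * tan(FOV/2) = 2 * 225.794 * tan(0.1448623)
swath = 2 * 225.794 * 0.1458842
swath = 65.8796 km

65.8796 km


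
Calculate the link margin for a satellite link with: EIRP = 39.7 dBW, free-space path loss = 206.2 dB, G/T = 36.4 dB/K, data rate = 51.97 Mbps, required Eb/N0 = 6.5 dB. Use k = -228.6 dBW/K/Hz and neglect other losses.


C/N0 = EIRP - FSPL + G/T - k = 39.7 - 206.2 + 36.4 - (-228.6)
C/N0 = 98.5000 dB-Hz
R_b = 51.97 Mbps = 5.197e+07 bps -> 10*log10(R_b) = 77.1575 dB-Hz
Eb/N0 = C/N0 - 10*log10(R_b) = 98.5000 - 77.1575 = 21.3425 dB
Margin = Eb/N0 - Eb/N0_req = 21.3425 - 6.5 = 14.8425 dB (link closes)

14.8425 dB


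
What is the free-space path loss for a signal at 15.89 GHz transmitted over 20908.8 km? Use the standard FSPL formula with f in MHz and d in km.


f = 15.89 GHz = 15890.0000 MHz
d = 20908.8 km
FSPL = 32.44 + 20*log10(15890.0000) + 20*log10(20908.8)
FSPL = 32.44 + 84.0225 + 86.4066
FSPL = 202.8691 dB

202.8691 dB


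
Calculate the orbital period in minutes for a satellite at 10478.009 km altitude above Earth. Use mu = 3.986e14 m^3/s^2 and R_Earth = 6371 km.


r = 16849.0090 km = 1.6849009e+07 m
T = 2*pi*sqrt(r^3/mu) = 2*pi*sqrt(4.7832501e+21 / 3.986e14)
T = 21765.7063 s = 362.7618 min

362.7618 minutes


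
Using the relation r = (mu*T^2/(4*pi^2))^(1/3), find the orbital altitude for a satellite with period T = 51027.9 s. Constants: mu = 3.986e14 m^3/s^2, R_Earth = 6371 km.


T = 51027.9 s
r = (mu*T^2/(4*pi^2))^(1/3) = (3.986e14 * 51027.9^2 / (4*pi^2))^(1/3)
r = 2.9734752e+07 m = 29734.7517 km
alt = r - R_E = 29734.7517 - 6371 = 23363.7517 km

23363.7517 km


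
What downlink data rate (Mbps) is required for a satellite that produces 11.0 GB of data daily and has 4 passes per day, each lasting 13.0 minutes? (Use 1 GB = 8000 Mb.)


total contact time = 4 * 13.0 * 60 = 3120.0000 s
data = 11.0 GB = 88000.0000 Mb
rate = 88000.0000 / 3120.0000 = 28.2051 Mbps

28.2051 Mbps


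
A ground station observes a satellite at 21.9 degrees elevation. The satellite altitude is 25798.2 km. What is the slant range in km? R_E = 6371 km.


h = 25798.2 km, el = 21.9 deg
d = -R_E*sin(el) + sqrt((R_E*sin(el))^2 + 2*R_E*h + h^2)
d = -6371.0000*sin(0.3822271) + sqrt((6371.0000*0.3729878)^2 + 2*6371.0000*25798.2 + 25798.2^2)
d = 29245.1213 km

29245.1213 km


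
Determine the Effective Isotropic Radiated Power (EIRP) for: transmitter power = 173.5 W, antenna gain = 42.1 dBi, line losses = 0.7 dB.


Pt = 173.5 W = 22.3930 dBW
EIRP = Pt_dBW + Gt - losses = 22.3930 + 42.1 - 0.7 = 63.7930 dBW

63.7930 dBW


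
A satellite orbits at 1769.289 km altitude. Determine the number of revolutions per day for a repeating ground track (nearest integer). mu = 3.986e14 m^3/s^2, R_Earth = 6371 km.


r = 8.140289e+06 m
T = 2*pi*sqrt(r^3/mu) = 7309.2187 s = 121.8203 min
revs/day = 1440 / 121.8203 = 11.8207
Rounded: 12 revolutions per day

12 revolutions per day


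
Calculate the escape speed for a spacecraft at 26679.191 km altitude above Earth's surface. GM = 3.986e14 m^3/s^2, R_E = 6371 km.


r = 6371.0 + 26679.191 = 33050.1910 km = 3.3050191e+07 m
v_esc = sqrt(2*mu/r) = sqrt(2*3.986e14 / 3.3050191e+07)
v_esc = 4911.3022 m/s = 4.9113 km/s

4.9113 km/s


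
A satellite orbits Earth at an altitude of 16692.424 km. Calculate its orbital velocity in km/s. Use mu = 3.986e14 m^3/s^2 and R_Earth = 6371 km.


r = R_E + alt = 6371.0 + 16692.424 = 23063.4240 km = 2.3063424e+07 m
v = sqrt(mu/r) = sqrt(3.986e14 / 2.3063424e+07) = 4157.2559 m/s = 4.1573 km/s

4.1573 km/s


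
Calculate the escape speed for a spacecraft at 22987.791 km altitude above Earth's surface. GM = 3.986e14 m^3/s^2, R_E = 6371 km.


r = 6371.0 + 22987.791 = 29358.7910 km = 2.9358791e+07 m
v_esc = sqrt(2*mu/r) = sqrt(2*3.986e14 / 2.9358791e+07)
v_esc = 5210.9219 m/s = 5.2109 km/s

5.2109 km/s


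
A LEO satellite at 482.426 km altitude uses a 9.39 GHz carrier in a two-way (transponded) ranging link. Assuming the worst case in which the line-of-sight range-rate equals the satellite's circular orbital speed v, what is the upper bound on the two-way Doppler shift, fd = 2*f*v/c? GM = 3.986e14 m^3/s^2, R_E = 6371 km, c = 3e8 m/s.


r = 6.853426e+06 m
v = sqrt(mu/r) = 7626.3158 m/s (worst-case radial velocity)
f = 9.39 GHz = 9.39e+09 Hz
fd = 2*f*v/c = 2*9.39e+09*7626.3158/3.0e+08
fd = 477407.3670 Hz

477407.3670 Hz


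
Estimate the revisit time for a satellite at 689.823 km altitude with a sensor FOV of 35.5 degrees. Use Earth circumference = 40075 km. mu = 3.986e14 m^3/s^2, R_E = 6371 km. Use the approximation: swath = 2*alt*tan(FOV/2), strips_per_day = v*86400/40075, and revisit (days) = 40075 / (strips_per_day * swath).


swath = 2*689.823*tan(0.3097959) = 441.6282 km
v = sqrt(mu/r) = 7513.4774 m/s = 7.5135 km/s
strips/day = v*86400/40075 = 7.5135*86400/40075 = 16.1987
coverage/day = strips * swath = 16.1987 * 441.6282 = 7153.8192 km
revisit = 40075 / 7153.8192 = 5.6019 days

5.6019 days


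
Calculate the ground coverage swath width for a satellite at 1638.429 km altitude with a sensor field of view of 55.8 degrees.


FOV = 55.8 deg = 0.9738937 rad
swath = 2 * alt * tan(FOV/2) = 2 * 1638.429 * tan(0.4869469)
swath = 2 * 1638.429 * 0.5294727
swath = 1735.0070 km

1735.0070 km


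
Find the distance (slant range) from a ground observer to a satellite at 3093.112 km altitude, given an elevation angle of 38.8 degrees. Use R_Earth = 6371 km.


h = 3093.112 km, el = 38.8 deg
d = -R_E*sin(el) + sqrt((R_E*sin(el))^2 + 2*R_E*h + h^2)
d = -6371.0000*sin(0.6771877) + sqrt((6371.0000*0.6266038)^2 + 2*6371.0000*3093.112 + 3093.112^2)
d = 4064.9897 km

4064.9897 km


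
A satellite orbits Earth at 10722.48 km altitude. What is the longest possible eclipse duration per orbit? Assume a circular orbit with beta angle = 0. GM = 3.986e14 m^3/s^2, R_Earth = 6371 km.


r = 17093.4800 km
T = 370.6856 min
Eclipse fraction = arcsin(R_E/r)/pi = arcsin(6371.0000/17093.4800)/pi
= arcsin(0.3727152)/pi = 0.1215732
Eclipse duration = 0.1215732 * 370.6856 = 45.0654 min

45.0654 minutes
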